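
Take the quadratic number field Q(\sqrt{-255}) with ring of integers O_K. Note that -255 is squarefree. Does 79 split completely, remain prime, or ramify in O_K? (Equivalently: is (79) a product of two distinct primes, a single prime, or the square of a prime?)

remains prime (inert)

Since -255 ≡ 1 mod 4, the ring of integers is ℤ[(1+√-255)/2] with discriminant -255.
79 ∤ -255, so 79 is unramified.
Euler's criterion: (-255)^39 mod 79 = 78. Thus (-255|79) = -1.
d is a non-residue mod p, hence 79 remains inert in O_K.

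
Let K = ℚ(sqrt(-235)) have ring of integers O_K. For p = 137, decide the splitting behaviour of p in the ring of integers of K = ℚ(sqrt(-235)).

Since -235 ≡ 1 mod 4, the ring of integers is ℤ[(1+√-235)/2] with discriminant -235.
Since gcd(137, -235) = 1 the prime 137 does not ramify.
(-235/137) = 39^68 mod 137 = 1, giving Legendre symbol 1.
d is a quadratic residue mod p, hence 137 splits in O_K.

split — (137) = 𝔭₁𝔭₂ with 𝔭₁ ≠ 𝔭₂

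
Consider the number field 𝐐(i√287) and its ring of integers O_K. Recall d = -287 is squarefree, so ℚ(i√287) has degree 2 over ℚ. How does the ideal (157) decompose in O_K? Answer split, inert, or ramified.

157 splits in O_K

Since -287 ≡ 1 mod 4, the ring of integers is ℤ[(1+√-287)/2] with discriminant -287.
Since gcd(157, -287) = 1 the prime 157 does not ramify.
(-287/157) = 27^78 mod 157 = 1, giving Legendre symbol 1.
(-287/157) = 1, so 157 splits.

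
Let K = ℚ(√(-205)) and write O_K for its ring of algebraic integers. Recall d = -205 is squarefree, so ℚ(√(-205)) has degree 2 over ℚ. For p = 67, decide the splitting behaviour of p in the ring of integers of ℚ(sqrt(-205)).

inert

d = -205 ≡ 3 (mod 4), so O_K = ℤ[√-205] and disc(K) = 4d = -820.
Since gcd(67, -820) = 1 the prime 67 does not ramify.
(-205/67) = 63^33 mod 67 = 66, giving Legendre symbol -1.
(-205/67) = -1, so 67 is inert.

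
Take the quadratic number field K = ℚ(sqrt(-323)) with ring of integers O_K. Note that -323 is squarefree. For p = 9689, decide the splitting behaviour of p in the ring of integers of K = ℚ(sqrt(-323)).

d = -323 ≡ 1 (mod 4), so O_K = ℤ[(1+√-323)/2] and disc(K) = d = -323.
9689 ∤ -323, so 9689 is unramified.
(-323/9689) = 9366^4844 mod 9689 = 9688, giving Legendre symbol -1.
d is a non-residue mod p, hence 9689 remains inert in O_K.

9689 remains inert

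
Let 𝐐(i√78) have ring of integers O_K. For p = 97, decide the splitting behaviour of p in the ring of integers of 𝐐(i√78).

Since -78 ≢ 1 mod 4, the ring of integers is ℤ[√-78] with discriminant 4·(-78) = -312.
Since gcd(97, -312) = 1 the prime 97 does not ramify.
(-78/97) = 19^48 mod 97 = 96, giving Legendre symbol -1.
d is a non-residue mod p, hence 97 remains inert in O_K.

97 remains inert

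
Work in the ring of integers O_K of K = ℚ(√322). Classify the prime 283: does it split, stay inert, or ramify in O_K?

Since 322 ≢ 1 mod 4, the ring of integers is ℤ[√322] with discriminant 4·322 = 1288.
283 ∤ 1288, so 283 is unramified.
(322/283) = 39^141 mod 283 = 282, giving Legendre symbol -1.
d is a non-residue mod p, hence 283 remains inert in O_K.

p is inert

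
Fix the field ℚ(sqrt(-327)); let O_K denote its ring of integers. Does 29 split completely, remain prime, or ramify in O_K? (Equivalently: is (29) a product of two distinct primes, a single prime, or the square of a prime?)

Since -327 ≡ 1 mod 4, the ring of integers is ℤ[(1+√-327)/2] with discriminant -327.
29 ∤ -327, so 29 is unramified.
Compute (-327/29) via Euler: 21^((29-1)/2) mod 29 = 28, so (-327/29) = -1.
(-327/29) = -1, so 29 is inert.

p is inert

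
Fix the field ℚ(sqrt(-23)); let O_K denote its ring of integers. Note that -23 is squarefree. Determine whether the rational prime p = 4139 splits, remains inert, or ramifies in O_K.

Since -23 ≡ 1 mod 4, the ring of integers is ℤ[(1+√-23)/2] with discriminant -23.
disc(K) = -23 is not divisible by 4139; 4139 is unramified.
(-23/4139) = 4116^2069 mod 4139 = 4138, giving Legendre symbol -1.
(-23/4139) = -1, so 4139 is inert.

4139 remains inert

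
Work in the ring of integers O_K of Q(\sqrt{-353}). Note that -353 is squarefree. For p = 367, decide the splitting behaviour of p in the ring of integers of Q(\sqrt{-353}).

d = -353 ≡ 3 (mod 4), so O_K = ℤ[√-353] and disc(K) = 4d = -1412.
367 ∤ -1412, so 367 is unramified.
Euler's criterion: (-353)^183 mod 367 = 1. Thus (-353|367) = 1.
(-353/367) = 1, so 367 splits.

p splits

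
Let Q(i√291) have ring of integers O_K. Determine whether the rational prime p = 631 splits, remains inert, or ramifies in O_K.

splits completely

Since -291 ≡ 1 mod 4, the ring of integers is ℤ[(1+√-291)/2] with discriminant -291.
Since gcd(631, -291) = 1 the prime 631 does not ramify.
Euler's criterion: (-291)^315 mod 631 = 1. Thus (-291|631) = 1.
d is a quadratic residue mod p, hence 631 splits in O_K.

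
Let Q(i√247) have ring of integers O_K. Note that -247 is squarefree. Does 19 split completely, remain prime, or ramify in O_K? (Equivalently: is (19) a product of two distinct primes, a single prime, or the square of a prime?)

d = -247 ≡ 1 (mod 4), so O_K = ℤ[(1+√-247)/2] and disc(K) = d = -247.
19 divides disc(K) = -247, so 19 ramifies.

ramified — (19) = 𝔭²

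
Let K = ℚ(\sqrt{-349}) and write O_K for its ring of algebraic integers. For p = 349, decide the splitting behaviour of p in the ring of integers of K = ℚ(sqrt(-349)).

ramified

Since -349 ≢ 1 mod 4, the ring of integers is ℤ[√-349] with discriminant 4·(-349) = -1396.
349 divides disc(K) = -1396, so 349 ramifies.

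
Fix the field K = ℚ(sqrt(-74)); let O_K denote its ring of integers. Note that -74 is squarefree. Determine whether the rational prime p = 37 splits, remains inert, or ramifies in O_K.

-74 mod 4 = 2, hence disc K = 4·(-74) = -296 and O_K = ℤ[√-74].
37 divides disc(K) = -296, so 37 ramifies.

ramified — (37) = 𝔭²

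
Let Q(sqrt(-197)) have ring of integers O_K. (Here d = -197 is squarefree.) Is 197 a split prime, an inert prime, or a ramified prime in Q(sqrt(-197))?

Since -197 ≢ 1 mod 4, the ring of integers is ℤ[√-197] with discriminant 4·(-197) = -788.
Ramification test: 197 | -788. The prime 197 ramifies in K.

p ramifies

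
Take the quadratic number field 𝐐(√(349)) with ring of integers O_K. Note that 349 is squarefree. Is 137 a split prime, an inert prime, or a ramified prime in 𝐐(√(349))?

d = 349 ≡ 1 (mod 4), so O_K = ℤ[(1+√349)/2] and disc(K) = d = 349.
137 ∤ 349, so 137 is unramified.
Euler's criterion: 349^68 mod 137 = 136. Thus (349|137) = -1.
Legendre symbol -1 ⇒ 137 is inert.

inert — (137) stays prime in O_K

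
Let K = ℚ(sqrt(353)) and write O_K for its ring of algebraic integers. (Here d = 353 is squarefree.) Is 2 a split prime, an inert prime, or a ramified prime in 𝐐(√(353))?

Since 353 ≡ 1 mod 4, the ring of integers is ℤ[(1+√353)/2] with discriminant 353.
2 ∤ 353, so 2 is unramified.
Checking d mod 8: 353 ≡ 1. Hence 2 is split in O_K.

split — (2) = 𝔭₁𝔭₂ with 𝔭₁ ≠ 𝔭₂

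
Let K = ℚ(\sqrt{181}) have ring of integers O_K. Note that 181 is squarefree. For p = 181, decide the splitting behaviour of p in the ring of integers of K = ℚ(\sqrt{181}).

d = 181 ≡ 1 (mod 4), so O_K = ℤ[(1+√181)/2] and disc(K) = d = 181.
181 divides disc(K) = 181, so 181 ramifies.

181 is ramified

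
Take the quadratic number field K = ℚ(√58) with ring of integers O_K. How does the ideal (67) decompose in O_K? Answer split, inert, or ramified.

67 remains inert

Since 58 ≢ 1 mod 4, the ring of integers is ℤ[√58] with discriminant 4·58 = 232.
disc(K) = 232 is not divisible by 67; 67 is unramified.
Legendre symbol by Euler's criterion: (58/67) ≡ 58^33 ≡ 66 (mod 67), i.e. (58/67) = -1.
d is a non-residue mod p, hence 67 remains inert in O_K.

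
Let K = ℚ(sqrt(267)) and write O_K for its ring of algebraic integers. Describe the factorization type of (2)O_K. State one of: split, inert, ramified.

d = 267 ≡ 3 (mod 4), so O_K = ℤ[√267] and disc(K) = 4d = 1068.
Ramification test: 2 | 1068. The prime 2 ramifies in K.

ramifies in O_K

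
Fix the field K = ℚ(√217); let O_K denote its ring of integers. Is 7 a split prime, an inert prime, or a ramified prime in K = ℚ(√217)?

p ramifies

d = 217 ≡ 1 (mod 4), so O_K = ℤ[(1+√217)/2] and disc(K) = d = 217.
Ramification test: 7 | 217. The prime 7 ramifies in K.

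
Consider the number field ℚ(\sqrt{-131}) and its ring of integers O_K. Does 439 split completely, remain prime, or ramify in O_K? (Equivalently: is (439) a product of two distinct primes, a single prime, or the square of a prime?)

Since -131 ≡ 1 mod 4, the ring of integers is ℤ[(1+√-131)/2] with discriminant -131.
439 ∤ -131, so 439 is unramified.
Euler's criterion: (-131)^219 mod 439 = 1. Thus (-131|439) = 1.
(-131/439) = 1, so 439 splits.

split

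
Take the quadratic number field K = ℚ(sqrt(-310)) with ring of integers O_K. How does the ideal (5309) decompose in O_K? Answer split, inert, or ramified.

p is inert

-310 mod 4 = 2, hence disc K = 4·(-310) = -1240 and O_K = ℤ[√-310].
Since gcd(5309, -1240) = 1 the prime 5309 does not ramify.
Legendre symbol by Euler's criterion: (-310/5309) ≡ (-310)^2654 ≡ 5308 (mod 5309), i.e. (-310/5309) = -1.
(-310/5309) = -1, so 5309 is inert.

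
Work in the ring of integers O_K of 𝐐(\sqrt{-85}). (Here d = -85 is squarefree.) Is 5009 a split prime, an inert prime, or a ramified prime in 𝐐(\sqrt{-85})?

Since -85 ≢ 1 mod 4, the ring of integers is ℤ[√-85] with discriminant 4·(-85) = -340.
5009 ∤ -340, so 5009 is unramified.
Euler's criterion: (-85)^2504 mod 5009 = 5008. Thus (-85|5009) = -1.
Legendre symbol -1 ⇒ 5009 is inert.

p is inert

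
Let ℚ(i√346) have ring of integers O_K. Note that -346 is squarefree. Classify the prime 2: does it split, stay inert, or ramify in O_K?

ramified — (2) = 𝔭²

-346 mod 4 = 2, hence disc K = 4·(-346) = -1384 and O_K = ℤ[√-346].
Ramification test: 2 | -1384. The prime 2 ramifies in K.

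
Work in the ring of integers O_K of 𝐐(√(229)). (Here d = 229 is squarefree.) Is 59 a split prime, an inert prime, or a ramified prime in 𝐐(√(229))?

229 mod 4 = 1, hence disc K = 229 and O_K = ℤ[(1+√229)/2].
59 ∤ 229, so 59 is unramified.
(229/59) = 52^29 mod 59 = 58, giving Legendre symbol -1.
d is a non-residue mod p, hence 59 remains inert in O_K.

p is inert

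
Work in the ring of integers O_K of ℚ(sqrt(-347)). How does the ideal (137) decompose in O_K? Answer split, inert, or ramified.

d = -347 ≡ 1 (mod 4), so O_K = ℤ[(1+√-347)/2] and disc(K) = d = -347.
137 ∤ -347, so 137 is unramified.
Euler's criterion: (-347)^68 mod 137 = 1. Thus (-347|137) = 1.
Legendre symbol 1 ⇒ 137 is split.

p splits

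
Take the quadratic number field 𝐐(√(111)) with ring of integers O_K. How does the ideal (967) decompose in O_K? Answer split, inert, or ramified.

d = 111 ≡ 3 (mod 4), so O_K = ℤ[√111] and disc(K) = 4d = 444.
967 ∤ 444, so 967 is unramified.
(111/967) = 111^483 mod 967 = 1, giving Legendre symbol 1.
Legendre symbol 1 ⇒ 967 is split.

split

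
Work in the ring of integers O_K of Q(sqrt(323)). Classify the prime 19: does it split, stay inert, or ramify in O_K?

d = 323 ≡ 3 (mod 4), so O_K = ℤ[√323] and disc(K) = 4d = 1292.
19 divides disc(K) = 1292, so 19 ramifies.

ramifies in O_K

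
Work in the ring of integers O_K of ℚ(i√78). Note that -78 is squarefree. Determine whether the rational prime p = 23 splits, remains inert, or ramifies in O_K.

-78 mod 4 = 2, hence disc K = 4·(-78) = -312 and O_K = ℤ[√-78].
Since gcd(23, -312) = 1 the prime 23 does not ramify.
Compute (-78/23) via Euler: 14^((23-1)/2) mod 23 = 22, so (-78/23) = -1.
d is a non-residue mod p, hence 23 remains inert in O_K.

inert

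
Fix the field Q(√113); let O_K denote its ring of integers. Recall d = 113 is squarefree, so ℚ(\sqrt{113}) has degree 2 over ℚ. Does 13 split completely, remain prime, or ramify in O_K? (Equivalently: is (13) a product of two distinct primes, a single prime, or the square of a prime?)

splits completely

d = 113 ≡ 1 (mod 4), so O_K = ℤ[(1+√113)/2] and disc(K) = d = 113.
disc(K) = 113 is not divisible by 13; 13 is unramified.
Compute (113/13) via Euler: 9^((13-1)/2) mod 13 = 1, so (113/13) = 1.
d is a quadratic residue mod p, hence 13 splits in O_K.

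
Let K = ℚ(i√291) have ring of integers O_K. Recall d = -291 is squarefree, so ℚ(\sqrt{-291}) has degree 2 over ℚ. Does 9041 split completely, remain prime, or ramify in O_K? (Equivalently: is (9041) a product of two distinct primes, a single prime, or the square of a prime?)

Since -291 ≡ 1 mod 4, the ring of integers is ℤ[(1+√-291)/2] with discriminant -291.
Since gcd(9041, -291) = 1 the prime 9041 does not ramify.
Legendre symbol by Euler's criterion: (-291/9041) ≡ (-291)^4520 ≡ 1 (mod 9041), i.e. (-291/9041) = 1.
d is a quadratic residue mod p, hence 9041 splits in O_K.

splits completely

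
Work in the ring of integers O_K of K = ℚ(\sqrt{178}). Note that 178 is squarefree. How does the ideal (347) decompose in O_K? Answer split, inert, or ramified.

inert — (347) stays prime in O_K

d = 178 ≡ 2 (mod 4), so O_K = ℤ[√178] and disc(K) = 4d = 712.
Since gcd(347, 712) = 1 the prime 347 does not ramify.
Compute (178/347) via Euler: 178^((347-1)/2) mod 347 = 346, so (178/347) = -1.
d is a non-residue mod p, hence 347 remains inert in O_K.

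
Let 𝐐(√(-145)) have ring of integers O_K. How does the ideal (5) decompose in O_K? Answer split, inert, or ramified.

ramified — (5) = 𝔭²

d = -145 ≡ 3 (mod 4), so O_K = ℤ[√-145] and disc(K) = 4d = -580.
5 divides disc(K) = -580, so 5 ramifies.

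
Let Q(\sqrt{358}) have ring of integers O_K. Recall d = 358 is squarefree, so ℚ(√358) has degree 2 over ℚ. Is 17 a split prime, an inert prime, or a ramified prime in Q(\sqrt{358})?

split

d = 358 ≡ 2 (mod 4), so O_K = ℤ[√358] and disc(K) = 4d = 1432.
17 ∤ 1432, so 17 is unramified.
Euler's criterion: 358^8 mod 17 = 1. Thus (358|17) = 1.
Legendre symbol 1 ⇒ 17 is split.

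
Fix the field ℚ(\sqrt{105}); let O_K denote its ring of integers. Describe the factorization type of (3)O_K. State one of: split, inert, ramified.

Since 105 ≡ 1 mod 4, the ring of integers is ℤ[(1+√105)/2] with discriminant 105.
disc(K) = 105 = 3·35, so p = 3 is ramified.

p ramifies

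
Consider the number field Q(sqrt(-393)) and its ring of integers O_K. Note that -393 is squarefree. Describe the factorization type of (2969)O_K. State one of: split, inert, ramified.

Since -393 ≢ 1 mod 4, the ring of integers is ℤ[√-393] with discriminant 4·(-393) = -1572.
disc(K) = -1572 is not divisible by 2969; 2969 is unramified.
Euler's criterion: (-393)^1484 mod 2969 = 1. Thus (-393|2969) = 1.
Legendre symbol 1 ⇒ 2969 is split.

splits completely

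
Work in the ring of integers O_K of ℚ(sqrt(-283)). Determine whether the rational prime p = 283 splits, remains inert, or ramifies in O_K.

Since -283 ≡ 1 mod 4, the ring of integers is ℤ[(1+√-283)/2] with discriminant -283.
Ramification test: 283 | -283. The prime 283 ramifies in K.

ramified — (283) = 𝔭²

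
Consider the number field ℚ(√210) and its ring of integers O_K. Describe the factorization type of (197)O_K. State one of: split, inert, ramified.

Since 210 ≢ 1 mod 4, the ring of integers is ℤ[√210] with discriminant 4·210 = 840.
197 ∤ 840, so 197 is unramified.
Compute (210/197) via Euler: 13^((197-1)/2) mod 197 = 196, so (210/197) = -1.
Legendre symbol -1 ⇒ 197 is inert.

remains prime (inert)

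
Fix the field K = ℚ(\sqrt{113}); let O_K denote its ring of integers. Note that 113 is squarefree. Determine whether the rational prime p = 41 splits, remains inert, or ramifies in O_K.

41 splits in O_K

d = 113 ≡ 1 (mod 4), so O_K = ℤ[(1+√113)/2] and disc(K) = d = 113.
Since gcd(41, 113) = 1 the prime 41 does not ramify.
(113/41) = 31^20 mod 41 = 1, giving Legendre symbol 1.
d is a quadratic residue mod p, hence 41 splits in O_K.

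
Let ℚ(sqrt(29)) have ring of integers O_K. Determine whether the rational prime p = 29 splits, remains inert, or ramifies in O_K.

ramified

Since 29 ≡ 1 mod 4, the ring of integers is ℤ[(1+√29)/2] with discriminant 29.
Ramification test: 29 | 29. The prime 29 ramifies in K.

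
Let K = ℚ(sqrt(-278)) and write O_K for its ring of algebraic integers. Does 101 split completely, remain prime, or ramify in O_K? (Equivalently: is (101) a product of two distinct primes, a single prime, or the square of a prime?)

-278 mod 4 = 2, hence disc K = 4·(-278) = -1112 and O_K = ℤ[√-278].
Since gcd(101, -1112) = 1 the prime 101 does not ramify.
Euler's criterion: (-278)^50 mod 101 = 1. Thus (-278|101) = 1.
Legendre symbol 1 ⇒ 101 is split.

p splits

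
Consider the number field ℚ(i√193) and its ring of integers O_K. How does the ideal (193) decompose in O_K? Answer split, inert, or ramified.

ramified

Since -193 ≢ 1 mod 4, the ring of integers is ℤ[√-193] with discriminant 4·(-193) = -772.
disc(K) = -772 = 193·(-4), so p = 193 is ramified.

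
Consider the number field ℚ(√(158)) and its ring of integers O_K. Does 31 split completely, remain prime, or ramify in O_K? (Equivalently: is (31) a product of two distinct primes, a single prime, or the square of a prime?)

Since 158 ≢ 1 mod 4, the ring of integers is ℤ[√158] with discriminant 4·158 = 632.
disc(K) = 632 is not divisible by 31; 31 is unramified.
Euler's criterion: 158^15 mod 31 = 30. Thus (158|31) = -1.
(158/31) = -1, so 31 is inert.

remains prime (inert)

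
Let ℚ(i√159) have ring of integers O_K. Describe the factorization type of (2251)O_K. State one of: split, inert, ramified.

split — (2251) = 𝔭₁𝔭₂ with 𝔭₁ ≠ 𝔭₂

d = -159 ≡ 1 (mod 4), so O_K = ℤ[(1+√-159)/2] and disc(K) = d = -159.
disc(K) = -159 is not divisible by 2251; 2251 is unramified.
Euler's criterion: (-159)^1125 mod 2251 = 1. Thus (-159|2251) = 1.
Legendre symbol 1 ⇒ 2251 is split.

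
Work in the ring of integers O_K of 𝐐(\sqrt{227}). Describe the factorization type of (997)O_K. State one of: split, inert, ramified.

227 mod 4 = 3, hence disc K = 4·227 = 908 and O_K = ℤ[√227].
Since gcd(997, 908) = 1 the prime 997 does not ramify.
Compute (227/997) via Euler: 227^((997-1)/2) mod 997 = 1, so (227/997) = 1.
Legendre symbol 1 ⇒ 997 is split.

p splits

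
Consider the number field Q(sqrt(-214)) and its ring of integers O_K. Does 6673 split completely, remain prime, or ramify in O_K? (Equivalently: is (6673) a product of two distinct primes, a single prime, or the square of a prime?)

-214 mod 4 = 2, hence disc K = 4·(-214) = -856 and O_K = ℤ[√-214].
6673 ∤ -856, so 6673 is unramified.
Legendre symbol by Euler's criterion: (-214/6673) ≡ (-214)^3336 ≡ 1 (mod 6673), i.e. (-214/6673) = 1.
d is a quadratic residue mod p, hence 6673 splits in O_K.

p splits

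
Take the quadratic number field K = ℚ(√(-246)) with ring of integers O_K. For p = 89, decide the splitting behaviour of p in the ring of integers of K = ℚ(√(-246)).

split

Since -246 ≢ 1 mod 4, the ring of integers is ℤ[√-246] with discriminant 4·(-246) = -984.
89 ∤ -984, so 89 is unramified.
Legendre symbol by Euler's criterion: (-246/89) ≡ (-246)^44 ≡ 1 (mod 89), i.e. (-246/89) = 1.
Legendre symbol 1 ⇒ 89 is split.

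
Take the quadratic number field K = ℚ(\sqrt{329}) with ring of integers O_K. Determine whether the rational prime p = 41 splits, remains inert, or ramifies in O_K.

p splits

d = 329 ≡ 1 (mod 4), so O_K = ℤ[(1+√329)/2] and disc(K) = d = 329.
41 ∤ 329, so 41 is unramified.
(329/41) = 1^20 mod 41 = 1, giving Legendre symbol 1.
(329/41) = 1, so 41 splits.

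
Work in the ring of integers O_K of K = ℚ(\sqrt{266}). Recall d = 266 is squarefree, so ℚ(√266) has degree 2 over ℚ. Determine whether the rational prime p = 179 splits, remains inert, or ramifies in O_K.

split

266 mod 4 = 2, hence disc K = 4·266 = 1064 and O_K = ℤ[√266].
disc(K) = 1064 is not divisible by 179; 179 is unramified.
(266/179) = 87^89 mod 179 = 1, giving Legendre symbol 1.
d is a quadratic residue mod p, hence 179 splits in O_K.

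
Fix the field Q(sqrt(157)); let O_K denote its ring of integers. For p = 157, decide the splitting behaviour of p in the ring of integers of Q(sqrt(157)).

Since 157 ≡ 1 mod 4, the ring of integers is ℤ[(1+√157)/2] with discriminant 157.
disc(K) = 157 = 157·1, so p = 157 is ramified.

ramified — (157) = 𝔭²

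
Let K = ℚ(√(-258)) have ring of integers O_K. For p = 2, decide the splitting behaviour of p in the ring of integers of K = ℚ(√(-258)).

2 is ramified

-258 mod 4 = 2, hence disc K = 4·(-258) = -1032 and O_K = ℤ[√-258].
Ramification test: 2 | -1032. The prime 2 ramifies in K.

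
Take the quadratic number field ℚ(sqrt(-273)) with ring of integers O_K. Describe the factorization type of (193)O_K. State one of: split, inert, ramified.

193 remains inert

Since -273 ≢ 1 mod 4, the ring of integers is ℤ[√-273] with discriminant 4·(-273) = -1092.
Since gcd(193, -1092) = 1 the prime 193 does not ramify.
Compute (-273/193) via Euler: 113^((193-1)/2) mod 193 = 192, so (-273/193) = -1.
d is a non-residue mod p, hence 193 remains inert in O_K.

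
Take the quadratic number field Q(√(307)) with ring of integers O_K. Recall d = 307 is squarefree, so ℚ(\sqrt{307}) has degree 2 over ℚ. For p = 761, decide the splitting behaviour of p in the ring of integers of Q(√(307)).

Since 307 ≢ 1 mod 4, the ring of integers is ℤ[√307] with discriminant 4·307 = 1228.
disc(K) = 1228 is not divisible by 761; 761 is unramified.
Legendre symbol by Euler's criterion: (307/761) ≡ 307^380 ≡ 760 (mod 761), i.e. (307/761) = -1.
(307/761) = -1, so 761 is inert.

inert — (761) stays prime in O_K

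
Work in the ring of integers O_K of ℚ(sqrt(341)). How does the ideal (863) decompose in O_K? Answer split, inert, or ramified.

Since 341 ≡ 1 mod 4, the ring of integers is ℤ[(1+√341)/2] with discriminant 341.
Since gcd(863, 341) = 1 the prime 863 does not ramify.
Legendre symbol by Euler's criterion: (341/863) ≡ 341^431 ≡ 862 (mod 863), i.e. (341/863) = -1.
d is a non-residue mod p, hence 863 remains inert in O_K.

inert — (863) stays prime in O_K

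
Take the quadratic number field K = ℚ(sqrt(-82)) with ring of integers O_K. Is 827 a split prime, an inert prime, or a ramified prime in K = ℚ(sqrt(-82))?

827 remains inert

d = -82 ≡ 2 (mod 4), so O_K = ℤ[√-82] and disc(K) = 4d = -328.
827 ∤ -328, so 827 is unramified.
Euler's criterion: (-82)^413 mod 827 = 826. Thus (-82|827) = -1.
(-82/827) = -1, so 827 is inert.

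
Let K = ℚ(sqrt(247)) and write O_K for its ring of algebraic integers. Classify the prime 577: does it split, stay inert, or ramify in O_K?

Since 247 ≢ 1 mod 4, the ring of integers is ℤ[√247] with discriminant 4·247 = 988.
disc(K) = 988 is not divisible by 577; 577 is unramified.
Euler's criterion: 247^288 mod 577 = 576. Thus (247|577) = -1.
(247/577) = -1, so 577 is inert.

inert — (577) stays prime in O_K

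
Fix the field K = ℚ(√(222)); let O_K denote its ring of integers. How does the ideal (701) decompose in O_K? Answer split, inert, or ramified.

d = 222 ≡ 2 (mod 4), so O_K = ℤ[√222] and disc(K) = 4d = 888.
Since gcd(701, 888) = 1 the prime 701 does not ramify.
Compute (222/701) via Euler: 222^((701-1)/2) mod 701 = 700, so (222/701) = -1.
(222/701) = -1, so 701 is inert.

remains prime (inert)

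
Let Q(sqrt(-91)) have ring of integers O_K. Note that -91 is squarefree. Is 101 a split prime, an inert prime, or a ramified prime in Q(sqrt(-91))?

-91 mod 4 = 1, hence disc K = -91 and O_K = ℤ[(1+√-91)/2].
101 ∤ -91, so 101 is unramified.
Legendre symbol by Euler's criterion: (-91/101) ≡ (-91)^50 ≡ 100 (mod 101), i.e. (-91/101) = -1.
Legendre symbol -1 ⇒ 101 is inert.

inert — (101) stays prime in O_K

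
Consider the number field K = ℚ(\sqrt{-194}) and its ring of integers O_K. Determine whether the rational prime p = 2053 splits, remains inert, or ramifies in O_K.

d = -194 ≡ 2 (mod 4), so O_K = ℤ[√-194] and disc(K) = 4d = -776.
Since gcd(2053, -776) = 1 the prime 2053 does not ramify.
Legendre symbol by Euler's criterion: (-194/2053) ≡ (-194)^1026 ≡ 2052 (mod 2053), i.e. (-194/2053) = -1.
Legendre symbol -1 ⇒ 2053 is inert.

inert — (2053) stays prime in O_K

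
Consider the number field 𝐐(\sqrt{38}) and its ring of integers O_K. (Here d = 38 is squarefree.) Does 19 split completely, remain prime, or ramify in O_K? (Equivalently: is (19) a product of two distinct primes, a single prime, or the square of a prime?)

ramifies in O_K

Since 38 ≢ 1 mod 4, the ring of integers is ℤ[√38] with discriminant 4·38 = 152.
disc(K) = 152 = 19·8, so p = 19 is ramified.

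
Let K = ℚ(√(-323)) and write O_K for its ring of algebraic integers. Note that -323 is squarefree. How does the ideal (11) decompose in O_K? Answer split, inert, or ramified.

11 remains inert

Since -323 ≡ 1 mod 4, the ring of integers is ℤ[(1+√-323)/2] with discriminant -323.
Since gcd(11, -323) = 1 the prime 11 does not ramify.
Euler's criterion: (-323)^5 mod 11 = 10. Thus (-323|11) = -1.
Legendre symbol -1 ⇒ 11 is inert.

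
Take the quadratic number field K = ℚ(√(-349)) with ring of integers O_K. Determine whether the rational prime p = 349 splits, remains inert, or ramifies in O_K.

-349 mod 4 = 3, hence disc K = 4·(-349) = -1396 and O_K = ℤ[√-349].
disc(K) = -1396 = 349·(-4), so p = 349 is ramified.

349 is ramified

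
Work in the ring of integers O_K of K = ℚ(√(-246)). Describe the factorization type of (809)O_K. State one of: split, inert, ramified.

-246 mod 4 = 2, hence disc K = 4·(-246) = -984 and O_K = ℤ[√-246].
809 ∤ -984, so 809 is unramified.
(-246/809) = 563^404 mod 809 = 1, giving Legendre symbol 1.
Legendre symbol 1 ⇒ 809 is split.

split — (809) = 𝔭₁𝔭₂ with 𝔭₁ ≠ 𝔭₂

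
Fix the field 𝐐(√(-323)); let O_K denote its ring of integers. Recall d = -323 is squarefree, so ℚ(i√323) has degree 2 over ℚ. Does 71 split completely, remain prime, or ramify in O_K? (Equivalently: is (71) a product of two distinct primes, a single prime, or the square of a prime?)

splits completely

Since -323 ≡ 1 mod 4, the ring of integers is ℤ[(1+√-323)/2] with discriminant -323.
disc(K) = -323 is not divisible by 71; 71 is unramified.
(-323/71) = 32^35 mod 71 = 1, giving Legendre symbol 1.
Legendre symbol 1 ⇒ 71 is split.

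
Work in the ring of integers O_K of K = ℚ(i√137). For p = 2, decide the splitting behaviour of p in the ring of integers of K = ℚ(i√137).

d = -137 ≡ 3 (mod 4), so O_K = ℤ[√-137] and disc(K) = 4d = -548.
Ramification test: 2 | -548. The prime 2 ramifies in K.

2 is ramified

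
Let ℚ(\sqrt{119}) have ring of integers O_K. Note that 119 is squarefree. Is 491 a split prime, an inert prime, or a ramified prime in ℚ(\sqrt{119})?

p is inert

Since 119 ≢ 1 mod 4, the ring of integers is ℤ[√119] with discriminant 4·119 = 476.
disc(K) = 476 is not divisible by 491; 491 is unramified.
Euler's criterion: 119^245 mod 491 = 490. Thus (119|491) = -1.
Legendre symbol -1 ⇒ 491 is inert.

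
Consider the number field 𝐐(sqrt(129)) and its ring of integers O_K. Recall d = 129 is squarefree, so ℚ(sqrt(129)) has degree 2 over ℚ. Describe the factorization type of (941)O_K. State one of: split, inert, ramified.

d = 129 ≡ 1 (mod 4), so O_K = ℤ[(1+√129)/2] and disc(K) = d = 129.
disc(K) = 129 is not divisible by 941; 941 is unramified.
Euler's criterion: 129^470 mod 941 = 940. Thus (129|941) = -1.
Legendre symbol -1 ⇒ 941 is inert.

p is inert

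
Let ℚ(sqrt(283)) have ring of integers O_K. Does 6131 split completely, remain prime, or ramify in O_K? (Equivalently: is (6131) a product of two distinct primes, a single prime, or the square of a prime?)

283 mod 4 = 3, hence disc K = 4·283 = 1132 and O_K = ℤ[√283].
6131 ∤ 1132, so 6131 is unramified.
Euler's criterion: 283^3065 mod 6131 = 1. Thus (283|6131) = 1.
d is a quadratic residue mod p, hence 6131 splits in O_K.

splits completely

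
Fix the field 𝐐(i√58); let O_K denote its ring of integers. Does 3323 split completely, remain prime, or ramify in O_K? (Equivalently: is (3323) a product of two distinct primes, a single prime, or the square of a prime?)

Since -58 ≢ 1 mod 4, the ring of integers is ℤ[√-58] with discriminant 4·(-58) = -232.
Since gcd(3323, -232) = 1 the prime 3323 does not ramify.
Compute (-58/3323) via Euler: 3265^((3323-1)/2) mod 3323 = 3322, so (-58/3323) = -1.
(-58/3323) = -1, so 3323 is inert.

3323 remains inert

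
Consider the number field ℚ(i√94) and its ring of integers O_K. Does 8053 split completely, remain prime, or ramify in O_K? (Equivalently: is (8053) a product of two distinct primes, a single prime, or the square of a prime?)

Since -94 ≢ 1 mod 4, the ring of integers is ℤ[√-94] with discriminant 4·(-94) = -376.
8053 ∤ -376, so 8053 is unramified.
Euler's criterion: (-94)^4026 mod 8053 = 8052. Thus (-94|8053) = -1.
(-94/8053) = -1, so 8053 is inert.

p is inert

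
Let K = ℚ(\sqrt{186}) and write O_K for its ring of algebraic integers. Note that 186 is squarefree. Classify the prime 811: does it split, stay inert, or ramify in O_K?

Since 186 ≢ 1 mod 4, the ring of integers is ℤ[√186] with discriminant 4·186 = 744.
811 ∤ 744, so 811 is unramified.
Legendre symbol by Euler's criterion: (186/811) ≡ 186^405 ≡ 810 (mod 811), i.e. (186/811) = -1.
(186/811) = -1, so 811 is inert.

remains prime (inert)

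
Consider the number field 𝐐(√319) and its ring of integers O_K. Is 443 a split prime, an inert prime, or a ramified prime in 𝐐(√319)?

319 mod 4 = 3, hence disc K = 4·319 = 1276 and O_K = ℤ[√319].
disc(K) = 1276 is not divisible by 443; 443 is unramified.
Legendre symbol by Euler's criterion: (319/443) ≡ 319^221 ≡ 1 (mod 443), i.e. (319/443) = 1.
Legendre symbol 1 ⇒ 443 is split.

443 splits in O_K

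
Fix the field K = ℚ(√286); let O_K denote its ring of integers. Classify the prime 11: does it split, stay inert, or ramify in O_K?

Since 286 ≢ 1 mod 4, the ring of integers is ℤ[√286] with discriminant 4·286 = 1144.
11 divides disc(K) = 1144, so 11 ramifies.

ramified — (11) = 𝔭²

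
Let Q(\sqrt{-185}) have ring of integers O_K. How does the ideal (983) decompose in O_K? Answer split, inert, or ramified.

983 splits in O_K

-185 mod 4 = 3, hence disc K = 4·(-185) = -740 and O_K = ℤ[√-185].
Since gcd(983, -740) = 1 the prime 983 does not ramify.
Euler's criterion: (-185)^491 mod 983 = 1. Thus (-185|983) = 1.
Legendre symbol 1 ⇒ 983 is split.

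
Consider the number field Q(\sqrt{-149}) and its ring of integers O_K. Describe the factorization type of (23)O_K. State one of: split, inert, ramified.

splits completely

Since -149 ≢ 1 mod 4, the ring of integers is ℤ[√-149] with discriminant 4·(-149) = -596.
disc(K) = -596 is not divisible by 23; 23 is unramified.
Legendre symbol by Euler's criterion: (-149/23) ≡ (-149)^11 ≡ 1 (mod 23), i.e. (-149/23) = 1.
d is a quadratic residue mod p, hence 23 splits in O_K.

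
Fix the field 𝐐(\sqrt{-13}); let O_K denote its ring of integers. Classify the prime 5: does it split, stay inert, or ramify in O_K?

-13 mod 4 = 3, hence disc K = 4·(-13) = -52 and O_K = ℤ[√-13].
disc(K) = -52 is not divisible by 5; 5 is unramified.
(-13/5) = 2^2 mod 5 = 4, giving Legendre symbol -1.
Legendre symbol -1 ⇒ 5 is inert.

inert — (5) stays prime in O_K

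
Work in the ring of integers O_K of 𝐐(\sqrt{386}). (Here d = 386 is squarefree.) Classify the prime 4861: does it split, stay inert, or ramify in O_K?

p is inert

386 mod 4 = 2, hence disc K = 4·386 = 1544 and O_K = ℤ[√386].
Since gcd(4861, 1544) = 1 the prime 4861 does not ramify.
Compute (386/4861) via Euler: 386^((4861-1)/2) mod 4861 = 4860, so (386/4861) = -1.
Legendre symbol -1 ⇒ 4861 is inert.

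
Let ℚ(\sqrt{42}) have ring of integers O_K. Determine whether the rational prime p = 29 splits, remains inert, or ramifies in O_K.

p splits

d = 42 ≡ 2 (mod 4), so O_K = ℤ[√42] and disc(K) = 4d = 168.
disc(K) = 168 is not divisible by 29; 29 is unramified.
Compute (42/29) via Euler: 13^((29-1)/2) mod 29 = 1, so (42/29) = 1.
(42/29) = 1, so 29 splits.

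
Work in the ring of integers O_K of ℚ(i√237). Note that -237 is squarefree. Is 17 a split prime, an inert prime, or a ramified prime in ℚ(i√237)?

-237 mod 4 = 3, hence disc K = 4·(-237) = -948 and O_K = ℤ[√-237].
disc(K) = -948 is not divisible by 17; 17 is unramified.
(-237/17) = 1^8 mod 17 = 1, giving Legendre symbol 1.
Legendre symbol 1 ⇒ 17 is split.

p splits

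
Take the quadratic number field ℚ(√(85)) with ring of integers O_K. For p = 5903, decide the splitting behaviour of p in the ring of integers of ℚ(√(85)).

p is inert

d = 85 ≡ 1 (mod 4), so O_K = ℤ[(1+√85)/2] and disc(K) = d = 85.
disc(K) = 85 is not divisible by 5903; 5903 is unramified.
Euler's criterion: 85^2951 mod 5903 = 5902. Thus (85|5903) = -1.
Legendre symbol -1 ⇒ 5903 is inert.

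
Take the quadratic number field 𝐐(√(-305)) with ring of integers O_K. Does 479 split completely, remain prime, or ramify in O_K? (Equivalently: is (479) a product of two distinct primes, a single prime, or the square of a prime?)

d = -305 ≡ 3 (mod 4), so O_K = ℤ[√-305] and disc(K) = 4d = -1220.
disc(K) = -1220 is not divisible by 479; 479 is unramified.
Euler's criterion: (-305)^239 mod 479 = 478. Thus (-305|479) = -1.
Legendre symbol -1 ⇒ 479 is inert.

inert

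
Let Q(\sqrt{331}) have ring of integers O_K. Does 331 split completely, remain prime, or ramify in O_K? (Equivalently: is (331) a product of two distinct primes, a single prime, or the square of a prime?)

d = 331 ≡ 3 (mod 4), so O_K = ℤ[√331] and disc(K) = 4d = 1324.
331 divides disc(K) = 1324, so 331 ramifies.

ramified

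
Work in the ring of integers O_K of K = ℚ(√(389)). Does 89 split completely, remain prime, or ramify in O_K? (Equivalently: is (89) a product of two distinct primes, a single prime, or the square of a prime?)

Since 389 ≡ 1 mod 4, the ring of integers is ℤ[(1+√389)/2] with discriminant 389.
Since gcd(89, 389) = 1 the prime 89 does not ramify.
Euler's criterion: 389^44 mod 89 = 88. Thus (389|89) = -1.
(389/89) = -1, so 89 is inert.

inert — (89) stays prime in O_K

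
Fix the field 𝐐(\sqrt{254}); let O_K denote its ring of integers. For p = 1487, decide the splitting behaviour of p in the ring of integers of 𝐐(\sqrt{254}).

d = 254 ≡ 2 (mod 4), so O_K = ℤ[√254] and disc(K) = 4d = 1016.
1487 ∤ 1016, so 1487 is unramified.
Euler's criterion: 254^743 mod 1487 = 1. Thus (254|1487) = 1.
(254/1487) = 1, so 1487 splits.

1487 splits in O_K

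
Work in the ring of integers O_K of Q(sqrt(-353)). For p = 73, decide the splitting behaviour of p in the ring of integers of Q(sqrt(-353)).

splits completely

-353 mod 4 = 3, hence disc K = 4·(-353) = -1412 and O_K = ℤ[√-353].
73 ∤ -1412, so 73 is unramified.
Compute (-353/73) via Euler: 12^((73-1)/2) mod 73 = 1, so (-353/73) = 1.
d is a quadratic residue mod p, hence 73 splits in O_K.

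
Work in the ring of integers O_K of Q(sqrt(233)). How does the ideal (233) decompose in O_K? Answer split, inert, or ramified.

ramified — (233) = 𝔭²

233 mod 4 = 1, hence disc K = 233 and O_K = ℤ[(1+√233)/2].
233 divides disc(K) = 233, so 233 ramifies.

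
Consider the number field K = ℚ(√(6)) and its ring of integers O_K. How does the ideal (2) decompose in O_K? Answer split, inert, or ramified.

ramifies in O_K

6 mod 4 = 2, hence disc K = 4·6 = 24 and O_K = ℤ[√6].
Ramification test: 2 | 24. The prime 2 ramifies in K.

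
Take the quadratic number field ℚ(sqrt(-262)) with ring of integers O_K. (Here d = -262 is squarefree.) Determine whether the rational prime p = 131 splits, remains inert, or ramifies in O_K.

ramified — (131) = 𝔭²

-262 mod 4 = 2, hence disc K = 4·(-262) = -1048 and O_K = ℤ[√-262].
Ramification test: 131 | -1048. The prime 131 ramifies in K.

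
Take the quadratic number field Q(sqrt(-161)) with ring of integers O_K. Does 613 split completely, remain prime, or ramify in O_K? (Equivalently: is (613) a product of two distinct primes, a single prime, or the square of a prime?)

inert

d = -161 ≡ 3 (mod 4), so O_K = ℤ[√-161] and disc(K) = 4d = -644.
Since gcd(613, -644) = 1 the prime 613 does not ramify.
Compute (-161/613) via Euler: 452^((613-1)/2) mod 613 = 612, so (-161/613) = -1.
Legendre symbol -1 ⇒ 613 is inert.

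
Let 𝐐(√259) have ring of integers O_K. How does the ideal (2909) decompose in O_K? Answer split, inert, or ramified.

d = 259 ≡ 3 (mod 4), so O_K = ℤ[√259] and disc(K) = 4d = 1036.
disc(K) = 1036 is not divisible by 2909; 2909 is unramified.
Euler's criterion: 259^1454 mod 2909 = 2908. Thus (259|2909) = -1.
d is a non-residue mod p, hence 2909 remains inert in O_K.

inert — (2909) stays prime in O_K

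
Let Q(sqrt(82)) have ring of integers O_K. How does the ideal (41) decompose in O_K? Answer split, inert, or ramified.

ramified

d = 82 ≡ 2 (mod 4), so O_K = ℤ[√82] and disc(K) = 4d = 328.
41 divides disc(K) = 328, so 41 ramifies.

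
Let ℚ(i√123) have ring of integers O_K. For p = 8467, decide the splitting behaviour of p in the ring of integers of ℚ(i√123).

Since -123 ≡ 1 mod 4, the ring of integers is ℤ[(1+√-123)/2] with discriminant -123.
disc(K) = -123 is not divisible by 8467; 8467 is unramified.
Compute (-123/8467) via Euler: 8344^((8467-1)/2) mod 8467 = 1, so (-123/8467) = 1.
(-123/8467) = 1, so 8467 splits.

split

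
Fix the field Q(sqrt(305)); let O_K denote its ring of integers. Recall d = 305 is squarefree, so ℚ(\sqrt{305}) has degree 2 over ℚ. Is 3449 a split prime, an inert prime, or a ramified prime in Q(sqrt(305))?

305 mod 4 = 1, hence disc K = 305 and O_K = ℤ[(1+√305)/2].
Since gcd(3449, 305) = 1 the prime 3449 does not ramify.
Euler's criterion: 305^1724 mod 3449 = 3448. Thus (305|3449) = -1.
(305/3449) = -1, so 3449 is inert.

inert — (3449) stays prime in O_K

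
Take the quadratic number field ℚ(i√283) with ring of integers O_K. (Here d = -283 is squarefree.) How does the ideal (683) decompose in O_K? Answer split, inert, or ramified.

-283 mod 4 = 1, hence disc K = -283 and O_K = ℤ[(1+√-283)/2].
683 ∤ -283, so 683 is unramified.
Euler's criterion: (-283)^341 mod 683 = 1. Thus (-283|683) = 1.
(-283/683) = 1, so 683 splits.

split — (683) = 𝔭₁𝔭₂ with 𝔭₁ ≠ 𝔭₂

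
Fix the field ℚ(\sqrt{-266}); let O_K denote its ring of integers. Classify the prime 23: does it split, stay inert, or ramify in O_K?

d = -266 ≡ 2 (mod 4), so O_K = ℤ[√-266] and disc(K) = 4d = -1064.
Since gcd(23, -1064) = 1 the prime 23 does not ramify.
(-266/23) = 10^11 mod 23 = 22, giving Legendre symbol -1.
Legendre symbol -1 ⇒ 23 is inert.

p is inert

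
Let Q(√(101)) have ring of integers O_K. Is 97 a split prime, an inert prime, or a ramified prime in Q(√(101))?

Since 101 ≡ 1 mod 4, the ring of integers is ℤ[(1+√101)/2] with discriminant 101.
disc(K) = 101 is not divisible by 97; 97 is unramified.
Euler's criterion: 101^48 mod 97 = 1. Thus (101|97) = 1.
(101/97) = 1, so 97 splits.

p splits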